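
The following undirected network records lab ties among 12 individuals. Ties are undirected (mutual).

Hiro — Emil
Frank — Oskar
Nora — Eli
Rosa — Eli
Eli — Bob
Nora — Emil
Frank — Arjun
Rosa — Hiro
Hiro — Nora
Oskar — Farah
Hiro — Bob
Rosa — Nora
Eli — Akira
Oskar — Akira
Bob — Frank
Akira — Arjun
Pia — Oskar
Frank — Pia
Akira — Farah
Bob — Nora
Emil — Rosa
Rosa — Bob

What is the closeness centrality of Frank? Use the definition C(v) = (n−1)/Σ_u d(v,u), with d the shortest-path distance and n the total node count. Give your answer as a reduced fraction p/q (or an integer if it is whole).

Distances from Frank: Akira:2, Arjun:1, Bob:1, Eli:2, Emil:3, Farah:2, Hiro:2, Nora:2, Oskar:1, Pia:1, Rosa:2. Sum = 19.
n = 12, so closeness = 11/19.

11/19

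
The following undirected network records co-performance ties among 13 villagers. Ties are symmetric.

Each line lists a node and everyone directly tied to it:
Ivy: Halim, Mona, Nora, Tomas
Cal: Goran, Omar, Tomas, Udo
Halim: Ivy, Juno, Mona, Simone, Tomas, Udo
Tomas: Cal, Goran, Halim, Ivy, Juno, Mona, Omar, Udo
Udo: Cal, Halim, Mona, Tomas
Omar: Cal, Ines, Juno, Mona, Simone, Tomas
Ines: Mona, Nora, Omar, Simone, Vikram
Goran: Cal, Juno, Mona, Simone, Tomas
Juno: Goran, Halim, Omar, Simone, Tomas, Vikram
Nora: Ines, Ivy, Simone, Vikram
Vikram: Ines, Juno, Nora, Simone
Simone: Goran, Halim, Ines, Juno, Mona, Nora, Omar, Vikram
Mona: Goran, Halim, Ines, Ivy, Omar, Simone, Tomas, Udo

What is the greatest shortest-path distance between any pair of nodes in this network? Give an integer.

Eccentricity of each node (its greatest distance to any other): Cal:3, Goran:2, Halim:2, Ines:2, Ivy:2, Juno:2, Mona:2, Nora:3, Omar:2, Simone:2, Tomas:2, Udo:3, Vikram:3.
The maximum eccentricity is 3, realized for instance by the pair Cal–Nora via Cal – Omar – Simone – Nora. So the diameter is 3.

3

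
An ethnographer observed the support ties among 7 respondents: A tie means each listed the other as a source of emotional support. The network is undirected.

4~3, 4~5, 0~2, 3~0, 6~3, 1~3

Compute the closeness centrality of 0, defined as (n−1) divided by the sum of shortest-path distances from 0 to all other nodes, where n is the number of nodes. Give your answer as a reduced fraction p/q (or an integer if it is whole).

6/11

Distances from 0: 1:2, 2:1, 3:1, 4:2, 5:3, 6:2. Sum = 11.
n = 7, so closeness = 6/11.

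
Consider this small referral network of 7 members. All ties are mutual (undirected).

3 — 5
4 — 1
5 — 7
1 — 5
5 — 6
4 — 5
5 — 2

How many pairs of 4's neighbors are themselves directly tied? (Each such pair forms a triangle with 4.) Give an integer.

1

4's neighbors: 1 and 5.
Neighbor pairs that are themselves tied: 4–1–5. Each forms one triangle with 4, for 1 in total.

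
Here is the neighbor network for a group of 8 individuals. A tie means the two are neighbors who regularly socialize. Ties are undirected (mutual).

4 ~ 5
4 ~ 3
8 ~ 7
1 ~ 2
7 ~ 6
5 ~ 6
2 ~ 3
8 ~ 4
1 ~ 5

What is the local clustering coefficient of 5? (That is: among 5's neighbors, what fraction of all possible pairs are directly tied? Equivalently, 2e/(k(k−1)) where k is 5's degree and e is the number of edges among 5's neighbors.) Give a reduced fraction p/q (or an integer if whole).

0

5's neighbors: 1, 4, and 6 (k = 3).
Possible neighbor pairs: C(3,2) = 3. Edges among them: none → e = 0.
Clustering(5) = 0/3 = 0.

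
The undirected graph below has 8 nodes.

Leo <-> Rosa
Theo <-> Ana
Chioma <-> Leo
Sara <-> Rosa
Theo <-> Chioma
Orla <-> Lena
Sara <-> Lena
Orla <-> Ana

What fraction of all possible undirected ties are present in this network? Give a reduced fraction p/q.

There are 8 edges and 8 nodes, so the maximum possible is C(8,2) = 28.
Density = 8/28 = 2/7.

2/7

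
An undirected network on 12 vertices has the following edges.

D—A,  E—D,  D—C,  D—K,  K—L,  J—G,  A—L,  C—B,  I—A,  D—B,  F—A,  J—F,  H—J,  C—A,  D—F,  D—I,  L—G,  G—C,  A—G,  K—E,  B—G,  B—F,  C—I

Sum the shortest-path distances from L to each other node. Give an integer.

Distances from L: A:1, B:2, C:2, D:2, E:2, F:2, G:1, H:3, I:2, J:2, K:1.
Sum = 1 + 2 + 2 + 2 + 2 + 2 + 1 + 3 + 2 + 2 + 1 = 20.

20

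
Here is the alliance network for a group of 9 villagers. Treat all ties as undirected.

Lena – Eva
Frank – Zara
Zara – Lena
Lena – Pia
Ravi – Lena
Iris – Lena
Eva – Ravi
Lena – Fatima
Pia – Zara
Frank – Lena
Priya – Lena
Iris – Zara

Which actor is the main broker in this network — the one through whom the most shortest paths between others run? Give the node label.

Lena

Unnormalized betweenness of each node: Eva:0, Fatima:0, Frank:0, Iris:0, Lena:45/2, Pia:0, Priya:0, Ravi:0, Zara:3/2.
Lena has the largest value, 45/2, making it the main broker — the node through which the most shortest paths run.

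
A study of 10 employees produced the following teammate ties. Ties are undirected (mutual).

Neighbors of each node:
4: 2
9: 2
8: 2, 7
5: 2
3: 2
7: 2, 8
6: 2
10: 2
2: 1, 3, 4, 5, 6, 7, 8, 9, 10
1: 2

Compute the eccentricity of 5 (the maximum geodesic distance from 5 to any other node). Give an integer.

Distances from 5: 1:2, 2:1, 3:2, 4:2, 6:2, 7:2, 8:2, 9:2, 10:2.
The largest is 2 (to 9, 8, 3, 10, 1, 7, 6, and 4), so the eccentricity of 5 is 2.

2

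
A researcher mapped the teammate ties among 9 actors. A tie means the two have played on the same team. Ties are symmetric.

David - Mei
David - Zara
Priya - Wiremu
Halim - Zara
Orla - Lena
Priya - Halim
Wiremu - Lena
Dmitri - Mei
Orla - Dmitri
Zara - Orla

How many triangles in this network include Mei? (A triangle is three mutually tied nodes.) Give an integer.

0

Mei's neighbors are David and Dmitri, but none of them are tied to each other, so no triangle contains Mei.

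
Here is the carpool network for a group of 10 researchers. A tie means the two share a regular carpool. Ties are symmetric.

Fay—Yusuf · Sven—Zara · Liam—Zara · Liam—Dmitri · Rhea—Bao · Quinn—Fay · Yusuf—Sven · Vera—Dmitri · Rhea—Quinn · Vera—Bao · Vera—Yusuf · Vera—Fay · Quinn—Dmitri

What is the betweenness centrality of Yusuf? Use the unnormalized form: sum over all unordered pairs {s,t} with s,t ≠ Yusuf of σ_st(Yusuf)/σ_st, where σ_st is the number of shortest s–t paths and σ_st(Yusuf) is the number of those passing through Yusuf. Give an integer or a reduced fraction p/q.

15/2

Pairs whose geodesics pass through Yusuf — Dmitri–Sven: 1/2; Quinn–Sven: 1; Rhea–Sven: 2/2; Bao–Sven: 1; Bao–Zara: 1/2; Vera–Sven: 1; Vera–Zara: 1/2; Fay–Sven: 1; Fay–Zara: 1.
All other pairs contribute 0.
Summing the contributions gives betweenness(Yusuf) = 15/2.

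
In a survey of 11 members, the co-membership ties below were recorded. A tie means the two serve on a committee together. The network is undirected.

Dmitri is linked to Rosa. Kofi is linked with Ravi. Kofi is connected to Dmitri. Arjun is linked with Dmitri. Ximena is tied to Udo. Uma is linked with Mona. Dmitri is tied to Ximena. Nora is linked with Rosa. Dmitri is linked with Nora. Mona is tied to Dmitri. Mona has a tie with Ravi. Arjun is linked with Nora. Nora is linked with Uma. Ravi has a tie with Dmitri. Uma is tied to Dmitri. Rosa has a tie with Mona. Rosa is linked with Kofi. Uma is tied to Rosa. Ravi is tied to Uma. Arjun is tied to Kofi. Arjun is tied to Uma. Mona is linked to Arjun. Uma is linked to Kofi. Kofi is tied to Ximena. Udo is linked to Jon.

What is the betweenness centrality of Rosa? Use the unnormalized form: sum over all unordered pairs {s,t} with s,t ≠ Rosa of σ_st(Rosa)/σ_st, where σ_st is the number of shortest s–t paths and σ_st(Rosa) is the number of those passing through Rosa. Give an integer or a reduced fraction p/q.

Pairs whose geodesics pass through Rosa — Nora–Mona: 1/4; Nora–Kofi: 1/4; Mona–Kofi: 1/5.
All other pairs contribute 0.
Summing the contributions gives betweenness(Rosa) = 7/10.

7/10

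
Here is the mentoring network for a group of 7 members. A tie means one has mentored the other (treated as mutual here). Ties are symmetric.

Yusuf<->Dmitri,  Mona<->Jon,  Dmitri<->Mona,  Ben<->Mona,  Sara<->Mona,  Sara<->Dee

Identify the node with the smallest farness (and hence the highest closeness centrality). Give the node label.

Farness (sum of distances to all others) for each node — Ben:13, Dee:16, Dmitri:11, Jon:13, Mona:8, Sara:11, Yusuf:16.
The smallest farness is 8, for Mona, so Mona has the highest closeness.

Mona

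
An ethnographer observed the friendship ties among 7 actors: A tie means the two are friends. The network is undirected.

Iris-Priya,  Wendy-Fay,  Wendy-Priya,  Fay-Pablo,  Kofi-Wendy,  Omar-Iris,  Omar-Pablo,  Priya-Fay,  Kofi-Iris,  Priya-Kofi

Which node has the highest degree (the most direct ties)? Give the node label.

Degrees — Fay:3, Iris:3, Kofi:3, Omar:2, Pablo:2, Priya:4, Wendy:3.
The maximum is 4, attained only by Priya.

Priya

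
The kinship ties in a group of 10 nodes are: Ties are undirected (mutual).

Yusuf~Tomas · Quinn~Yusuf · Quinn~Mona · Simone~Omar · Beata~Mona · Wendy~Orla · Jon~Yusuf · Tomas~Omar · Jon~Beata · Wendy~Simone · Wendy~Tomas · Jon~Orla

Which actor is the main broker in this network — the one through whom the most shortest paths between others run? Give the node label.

Unnormalized betweenness of each node: Beata:17/6, Jon:59/6, Mona:1, Omar:11/6, Orla:29/6, Quinn:25/6, Simone:1, Tomas:67/6, Wendy:43/6, Yusuf:79/6.
Yusuf has the largest value, 79/6, making it the main broker — the node through which the most shortest paths run.

Yusuf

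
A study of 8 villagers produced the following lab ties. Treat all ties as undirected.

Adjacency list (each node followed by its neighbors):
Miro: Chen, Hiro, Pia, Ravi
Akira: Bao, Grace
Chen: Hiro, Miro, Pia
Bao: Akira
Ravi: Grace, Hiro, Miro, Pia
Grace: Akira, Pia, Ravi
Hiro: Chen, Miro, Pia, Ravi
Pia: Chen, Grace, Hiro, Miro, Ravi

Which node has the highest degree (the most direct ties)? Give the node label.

Degrees — Akira:2, Bao:1, Chen:3, Grace:3, Hiro:4, Miro:4, Pia:5, Ravi:4.
The maximum is 5, attained only by Pia.

Pia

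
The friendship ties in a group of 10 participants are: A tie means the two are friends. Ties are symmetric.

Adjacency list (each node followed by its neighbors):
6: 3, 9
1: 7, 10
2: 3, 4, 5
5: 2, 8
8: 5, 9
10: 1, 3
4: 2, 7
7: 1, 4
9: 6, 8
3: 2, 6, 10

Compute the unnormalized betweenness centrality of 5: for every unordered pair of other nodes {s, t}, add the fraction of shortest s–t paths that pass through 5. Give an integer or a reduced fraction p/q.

Pairs whose geodesics pass through 5 — 8–2: 1; 8–4: 1; 8–7: 1; 8–1: 2/3; 8–10: 1/2; 8–3: 1/2; 2–9: 1/2; 4–9: 1/2; 7–9: 1/3.
All other pairs contribute 0.
Summing the contributions gives betweenness(5) = 6.

6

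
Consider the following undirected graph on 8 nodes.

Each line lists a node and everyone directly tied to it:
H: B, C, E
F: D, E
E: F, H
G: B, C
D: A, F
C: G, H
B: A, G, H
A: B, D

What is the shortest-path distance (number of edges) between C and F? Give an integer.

One shortest route is C – H – E – F, which uses 3 edges, and at distance 2 from C we only reach {B, E}, which does not include F. So d(C,F) = 3.

3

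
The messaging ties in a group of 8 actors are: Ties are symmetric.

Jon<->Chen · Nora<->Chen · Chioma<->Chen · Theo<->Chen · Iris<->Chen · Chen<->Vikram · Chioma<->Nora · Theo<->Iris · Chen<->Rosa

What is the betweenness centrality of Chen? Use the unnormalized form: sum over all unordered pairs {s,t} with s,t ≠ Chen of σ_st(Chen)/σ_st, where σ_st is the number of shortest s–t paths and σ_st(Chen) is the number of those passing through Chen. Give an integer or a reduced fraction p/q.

19

Pairs whose geodesics pass through Chen — Vikram–Jon: 1; Vikram–Theo: 1; Vikram–Rosa: 1; Vikram–Chioma: 1; Vikram–Nora: 1; Vikram–Iris: 1; Jon–Theo: 1; Jon–Rosa: 1; Jon–Chioma: 1; Jon–Nora: 1; Jon–Iris: 1; Theo–Rosa: 1; Theo–Chioma: 1; Theo–Nora: 1 … (+5 more pairs).
All other pairs contribute 0.
Summing the contributions gives betweenness(Chen) = 19.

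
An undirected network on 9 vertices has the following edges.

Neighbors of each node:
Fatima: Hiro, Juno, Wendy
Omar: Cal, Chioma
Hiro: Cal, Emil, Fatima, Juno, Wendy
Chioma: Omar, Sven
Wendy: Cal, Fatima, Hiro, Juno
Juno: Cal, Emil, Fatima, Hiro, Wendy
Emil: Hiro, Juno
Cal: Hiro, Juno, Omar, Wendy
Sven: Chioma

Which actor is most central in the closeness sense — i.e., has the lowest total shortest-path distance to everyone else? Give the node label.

Farness (sum of distances to all others) for each node — Cal:13, Chioma:21, Emil:20, Fatima:19, Hiro:14, Juno:14, Omar:16, Sven:28, Wendy:15.
The smallest farness is 13, for Cal, so Cal has the highest closeness.

Cal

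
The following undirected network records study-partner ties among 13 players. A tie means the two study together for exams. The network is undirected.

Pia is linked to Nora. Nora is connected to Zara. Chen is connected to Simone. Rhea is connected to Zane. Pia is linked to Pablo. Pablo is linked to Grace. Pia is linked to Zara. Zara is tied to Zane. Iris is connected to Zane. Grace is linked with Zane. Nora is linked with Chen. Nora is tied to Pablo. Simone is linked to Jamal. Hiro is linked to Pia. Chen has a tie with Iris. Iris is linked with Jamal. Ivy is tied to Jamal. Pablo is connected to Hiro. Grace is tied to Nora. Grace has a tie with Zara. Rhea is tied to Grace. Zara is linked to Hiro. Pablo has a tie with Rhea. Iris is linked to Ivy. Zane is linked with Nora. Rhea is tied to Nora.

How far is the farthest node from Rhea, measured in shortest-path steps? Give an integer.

3

Distances from Rhea: Chen:2, Grace:1, Hiro:2, Iris:2, Ivy:3, Jamal:3, Nora:1, Pablo:1, Pia:2, Simone:3, Zane:1, Zara:2.
The largest is 3 (to Simone, Ivy, and Jamal), so the eccentricity of Rhea is 3.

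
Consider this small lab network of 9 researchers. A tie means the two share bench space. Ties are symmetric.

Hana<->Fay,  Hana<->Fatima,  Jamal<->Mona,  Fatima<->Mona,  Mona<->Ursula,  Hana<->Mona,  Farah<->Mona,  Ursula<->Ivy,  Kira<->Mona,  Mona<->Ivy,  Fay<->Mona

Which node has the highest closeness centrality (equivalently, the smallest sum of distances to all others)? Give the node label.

Farness (sum of distances to all others) for each node — Farah:15, Fatima:14, Fay:14, Hana:13, Ivy:14, Jamal:15, Kira:15, Mona:8, Ursula:14.
The smallest farness is 8, for Mona, so Mona has the highest closeness.

Mona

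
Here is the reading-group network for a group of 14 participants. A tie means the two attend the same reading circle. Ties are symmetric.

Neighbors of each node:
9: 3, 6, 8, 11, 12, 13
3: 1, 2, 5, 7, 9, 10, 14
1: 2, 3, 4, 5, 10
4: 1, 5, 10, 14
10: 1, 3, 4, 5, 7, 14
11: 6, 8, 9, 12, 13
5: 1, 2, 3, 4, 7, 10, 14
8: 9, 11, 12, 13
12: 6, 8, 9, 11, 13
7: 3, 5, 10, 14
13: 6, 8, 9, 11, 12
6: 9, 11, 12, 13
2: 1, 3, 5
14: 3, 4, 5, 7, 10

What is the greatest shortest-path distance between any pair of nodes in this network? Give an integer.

Eccentricity of each node (its greatest distance to any other): 1:3, 2:3, 3:2, 4:4, 5:3, 6:4, 7:3, 8:4, 9:3, 10:3, 11:4, 12:4, 13:4, 14:3.
The maximum eccentricity is 4, realized for instance by the pair 12–4 via 12 – 9 – 3 – 1 – 4. So the diameter is 4.

4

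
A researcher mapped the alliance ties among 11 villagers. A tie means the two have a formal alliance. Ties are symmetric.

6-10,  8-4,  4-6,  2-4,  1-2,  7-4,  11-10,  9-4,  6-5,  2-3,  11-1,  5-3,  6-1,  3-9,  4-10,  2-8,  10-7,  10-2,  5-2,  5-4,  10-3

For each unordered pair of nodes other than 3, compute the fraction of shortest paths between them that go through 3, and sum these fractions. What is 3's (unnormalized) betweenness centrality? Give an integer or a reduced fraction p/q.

Pairs whose geodesics pass through 3 — 11–9: 1/2; 11–5: 1/6; 9–10: 1/2; 9–2: 1/2; 9–5: 1/2; 9–1: 1/3; 10–5: 1/4.
All other pairs contribute 0.
Summing the contributions gives betweenness(3) = 11/4.

11/4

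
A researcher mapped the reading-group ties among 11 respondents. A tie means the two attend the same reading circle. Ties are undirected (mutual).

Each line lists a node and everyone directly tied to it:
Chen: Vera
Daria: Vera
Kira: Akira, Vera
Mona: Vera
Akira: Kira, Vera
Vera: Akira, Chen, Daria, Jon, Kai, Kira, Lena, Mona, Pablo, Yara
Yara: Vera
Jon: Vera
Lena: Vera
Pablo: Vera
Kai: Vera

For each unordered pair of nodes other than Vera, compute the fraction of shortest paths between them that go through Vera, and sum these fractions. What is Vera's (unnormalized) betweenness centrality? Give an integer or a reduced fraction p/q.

44

Pairs whose geodesics pass through Vera — Kai–Chen: 1; Kai–Yara: 1; Kai–Mona: 1; Kai–Jon: 1; Kai–Akira: 1; Kai–Kira: 1; Kai–Daria: 1; Kai–Lena: 1; Kai–Pablo: 1; Chen–Yara: 1; Chen–Mona: 1; Chen–Jon: 1; Chen–Akira: 1; Chen–Kira: 1 … (+30 more pairs).
All other pairs contribute 0.
Summing the contributions gives betweenness(Vera) = 44.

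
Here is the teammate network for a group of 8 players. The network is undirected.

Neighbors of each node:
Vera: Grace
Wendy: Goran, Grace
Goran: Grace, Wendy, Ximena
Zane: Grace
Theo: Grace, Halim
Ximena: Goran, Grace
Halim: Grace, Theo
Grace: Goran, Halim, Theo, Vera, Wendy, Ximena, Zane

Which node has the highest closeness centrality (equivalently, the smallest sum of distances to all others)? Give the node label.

Grace

Farness (sum of distances to all others) for each node — Goran:11, Grace:7, Halim:12, Theo:12, Vera:13, Wendy:12, Ximena:12, Zane:13.
The smallest farness is 7, for Grace, so Grace has the highest closeness.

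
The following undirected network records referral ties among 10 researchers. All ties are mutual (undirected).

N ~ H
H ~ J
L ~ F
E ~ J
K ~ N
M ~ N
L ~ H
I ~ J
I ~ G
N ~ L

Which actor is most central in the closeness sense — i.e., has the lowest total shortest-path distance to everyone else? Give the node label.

H

Farness (sum of distances to all others) for each node — E:26, F:27, G:32, H:16, I:24, J:18, K:26, L:19, M:26, N:18.
The smallest farness is 16, for H, so H has the highest closeness.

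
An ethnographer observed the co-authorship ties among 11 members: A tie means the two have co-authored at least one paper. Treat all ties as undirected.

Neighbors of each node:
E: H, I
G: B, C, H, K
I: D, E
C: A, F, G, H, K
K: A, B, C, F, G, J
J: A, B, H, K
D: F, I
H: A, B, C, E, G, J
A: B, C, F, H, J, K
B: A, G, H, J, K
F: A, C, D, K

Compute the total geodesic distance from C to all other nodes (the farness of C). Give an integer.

16

Distances from C: A:1, B:2, D:2, E:2, F:1, G:1, H:1, I:3, J:2, K:1.
Sum = 1 + 2 + 2 + 2 + 1 + 1 + 1 + 3 + 2 + 1 = 16.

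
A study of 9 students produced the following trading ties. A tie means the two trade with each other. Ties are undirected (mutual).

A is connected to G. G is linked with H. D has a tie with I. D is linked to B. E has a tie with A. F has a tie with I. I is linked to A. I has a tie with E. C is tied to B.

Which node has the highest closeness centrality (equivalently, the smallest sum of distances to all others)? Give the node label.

I

Farness (sum of distances to all others) for each node — A:16, B:22, C:29, D:17, E:18, F:21, G:21, H:28, I:14.
The smallest farness is 14, for I, so I has the highest closeness.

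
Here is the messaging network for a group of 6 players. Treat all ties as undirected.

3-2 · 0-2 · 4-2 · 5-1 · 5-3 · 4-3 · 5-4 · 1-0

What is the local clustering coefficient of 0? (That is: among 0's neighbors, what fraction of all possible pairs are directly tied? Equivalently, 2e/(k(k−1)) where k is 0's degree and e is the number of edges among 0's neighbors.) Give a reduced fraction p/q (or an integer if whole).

0

0's neighbors: 1 and 2 (k = 2).
Possible neighbor pairs: C(2,2) = 1. Edges among them: none → e = 0.
Clustering(0) = 0/1.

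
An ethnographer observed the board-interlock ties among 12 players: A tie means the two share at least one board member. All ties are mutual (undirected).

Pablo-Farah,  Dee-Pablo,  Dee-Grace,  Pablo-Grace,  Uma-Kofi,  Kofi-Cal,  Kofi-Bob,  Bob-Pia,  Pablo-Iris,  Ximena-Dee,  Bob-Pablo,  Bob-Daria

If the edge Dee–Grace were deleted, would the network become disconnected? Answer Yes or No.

Even without that edge, Dee still reaches Grace via Dee – Pablo – Grace, so the network stays connected. Not a bridge.

No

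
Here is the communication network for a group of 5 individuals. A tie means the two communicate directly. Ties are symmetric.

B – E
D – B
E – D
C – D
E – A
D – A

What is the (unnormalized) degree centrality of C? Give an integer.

1

C is directly tied to D. That is 1 neighbor, so the degree of C is 1.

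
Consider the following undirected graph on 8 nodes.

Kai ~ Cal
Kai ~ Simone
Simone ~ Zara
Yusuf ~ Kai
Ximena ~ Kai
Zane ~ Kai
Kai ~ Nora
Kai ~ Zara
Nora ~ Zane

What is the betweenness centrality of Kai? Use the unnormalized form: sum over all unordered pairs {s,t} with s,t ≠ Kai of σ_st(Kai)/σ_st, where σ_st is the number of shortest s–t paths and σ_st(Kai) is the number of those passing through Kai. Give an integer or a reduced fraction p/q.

Pairs whose geodesics pass through Kai — Ximena–Yusuf: 1; Ximena–Nora: 1; Ximena–Zane: 1; Ximena–Simone: 1; Ximena–Cal: 1; Ximena–Zara: 1; Yusuf–Nora: 1; Yusuf–Zane: 1; Yusuf–Simone: 1; Yusuf–Cal: 1; Yusuf–Zara: 1; Nora–Simone: 1; Nora–Cal: 1; Nora–Zara: 1 … (+5 more pairs).
All other pairs contribute 0.
Summing the contributions gives betweenness(Kai) = 19.

19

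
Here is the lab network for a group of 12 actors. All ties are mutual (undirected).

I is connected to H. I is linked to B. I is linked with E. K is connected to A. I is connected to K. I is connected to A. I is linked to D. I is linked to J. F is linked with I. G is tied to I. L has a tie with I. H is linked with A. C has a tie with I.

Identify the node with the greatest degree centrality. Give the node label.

Degrees — A:3, B:1, C:1, D:1, E:1, F:1, G:1, H:2, I:11, J:1, K:2, L:1.
The maximum is 11, attained only by I.

I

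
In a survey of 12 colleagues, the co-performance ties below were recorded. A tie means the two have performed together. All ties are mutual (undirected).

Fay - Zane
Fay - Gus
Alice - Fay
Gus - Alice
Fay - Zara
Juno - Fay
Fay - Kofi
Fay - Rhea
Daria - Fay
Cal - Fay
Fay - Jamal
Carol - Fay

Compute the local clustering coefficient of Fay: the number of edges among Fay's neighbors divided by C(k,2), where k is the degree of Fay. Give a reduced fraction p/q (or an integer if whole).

Fay's neighbors: Alice, Cal, Carol, Daria, Gus, Jamal, Juno, Kofi, Rhea, Zane, and Zara (k = 11).
Possible neighbor pairs: C(11,2) = 55. Edges among them: Alice–Gus → e = 1.
Clustering(Fay) = 1/55.

1/55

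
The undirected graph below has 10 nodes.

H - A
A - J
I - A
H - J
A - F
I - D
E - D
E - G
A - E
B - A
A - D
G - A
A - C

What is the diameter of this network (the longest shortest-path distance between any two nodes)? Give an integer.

2

Eccentricity of each node (its greatest distance to any other): A:1, B:2, C:2, D:2, E:2, F:2, G:2, H:2, I:2, J:2.
The maximum eccentricity is 2, realized for instance by the pair F–D via F – A – D. So the diameter is 2.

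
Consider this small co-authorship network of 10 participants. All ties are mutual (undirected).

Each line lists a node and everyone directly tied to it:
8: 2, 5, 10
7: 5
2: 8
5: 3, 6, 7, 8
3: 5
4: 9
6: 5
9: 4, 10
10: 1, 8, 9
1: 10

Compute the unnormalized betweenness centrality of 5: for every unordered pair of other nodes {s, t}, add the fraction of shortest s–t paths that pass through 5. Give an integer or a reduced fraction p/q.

21

Pairs whose geodesics pass through 5 — 10–7: 1; 10–6: 1; 10–3: 1; 8–7: 1; 8–6: 1; 8–3: 1; 7–1: 1; 7–4: 1; 7–2: 1; 7–6: 1; 7–3: 1; 7–9: 1; 1–6: 1; 1–3: 1 … (+7 more pairs).
All other pairs contribute 0.
Summing the contributions gives betweenness(5) = 21.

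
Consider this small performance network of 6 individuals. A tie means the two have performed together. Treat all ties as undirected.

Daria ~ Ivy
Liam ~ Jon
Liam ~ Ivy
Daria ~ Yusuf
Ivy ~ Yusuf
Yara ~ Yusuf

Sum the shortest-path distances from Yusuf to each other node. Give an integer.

Distances from Yusuf: Daria:1, Ivy:1, Jon:3, Liam:2, Yara:1.
Sum = 1 + 1 + 3 + 2 + 1 = 8.

8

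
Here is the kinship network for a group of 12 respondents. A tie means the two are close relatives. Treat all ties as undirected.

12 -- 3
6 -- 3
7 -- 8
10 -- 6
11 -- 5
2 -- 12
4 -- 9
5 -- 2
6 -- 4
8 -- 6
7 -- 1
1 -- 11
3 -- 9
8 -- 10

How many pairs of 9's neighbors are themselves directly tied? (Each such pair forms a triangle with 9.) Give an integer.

0

9's neighbors are 3 and 4, but none of them are tied to each other, so no triangle contains 9.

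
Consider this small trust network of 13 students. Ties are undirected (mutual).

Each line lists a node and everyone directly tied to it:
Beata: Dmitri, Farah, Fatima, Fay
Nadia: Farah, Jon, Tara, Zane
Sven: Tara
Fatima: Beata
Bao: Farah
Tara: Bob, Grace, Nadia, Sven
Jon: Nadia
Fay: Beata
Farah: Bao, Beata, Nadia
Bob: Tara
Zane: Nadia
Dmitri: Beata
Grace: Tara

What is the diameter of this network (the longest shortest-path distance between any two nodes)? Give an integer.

5

Eccentricity of each node (its greatest distance to any other): Bao:4, Beata:4, Bob:5, Dmitri:5, Farah:3, Fatima:5, Fay:5, Grace:5, Jon:4, Nadia:3, Sven:5, Tara:4, Zane:4.
The maximum eccentricity is 5, realized for instance by the pair Sven–Dmitri via Sven – Tara – Nadia – Farah – Beata – Dmitri. So the diameter is 5.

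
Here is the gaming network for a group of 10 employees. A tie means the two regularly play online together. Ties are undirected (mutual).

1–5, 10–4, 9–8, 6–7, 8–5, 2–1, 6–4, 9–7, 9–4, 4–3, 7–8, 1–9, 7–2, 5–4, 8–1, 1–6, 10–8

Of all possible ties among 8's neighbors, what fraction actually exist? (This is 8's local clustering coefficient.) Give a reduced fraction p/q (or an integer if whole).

8's neighbors: 1, 5, 7, 9, and 10 (k = 5).
Possible neighbor pairs: C(5,2) = 10. Edges among them: 1–5, 1–9, 7–9 → e = 3.
Clustering(8) = 3/10.

3/10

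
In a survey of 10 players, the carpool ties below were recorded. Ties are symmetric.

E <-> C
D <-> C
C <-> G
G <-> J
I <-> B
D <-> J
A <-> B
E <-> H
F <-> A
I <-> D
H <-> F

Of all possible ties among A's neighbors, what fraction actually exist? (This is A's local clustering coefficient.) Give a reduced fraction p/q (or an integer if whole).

A's neighbors: B and F (k = 2).
Possible neighbor pairs: C(2,2) = 1. Edges among them: none → e = 0.
Clustering(A) = 0/1.

0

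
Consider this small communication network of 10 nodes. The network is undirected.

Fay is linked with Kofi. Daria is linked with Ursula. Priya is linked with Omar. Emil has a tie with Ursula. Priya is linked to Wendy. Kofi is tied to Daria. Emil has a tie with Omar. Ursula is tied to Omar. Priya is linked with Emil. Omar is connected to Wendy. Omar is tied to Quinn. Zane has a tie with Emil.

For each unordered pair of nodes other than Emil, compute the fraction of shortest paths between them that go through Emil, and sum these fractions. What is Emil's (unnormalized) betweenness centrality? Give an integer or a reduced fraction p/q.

10

Pairs whose geodesics pass through Emil — Zane–Quinn: 1; Zane–Omar: 1; Zane–Wendy: 2/2; Zane–Kofi: 1; Zane–Priya: 1; Zane–Daria: 1; Zane–Ursula: 1; Zane–Fay: 1; Kofi–Priya: 1/2; Priya–Daria: 1/2; Priya–Ursula: 1/2; Priya–Fay: 1/2.
All other pairs contribute 0.
Summing the contributions gives betweenness(Emil) = 10.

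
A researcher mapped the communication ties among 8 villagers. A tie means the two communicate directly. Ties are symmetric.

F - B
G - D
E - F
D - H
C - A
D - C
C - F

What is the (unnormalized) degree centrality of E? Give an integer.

1

E is directly tied to F. That is 1 neighbor, so the degree of E is 1.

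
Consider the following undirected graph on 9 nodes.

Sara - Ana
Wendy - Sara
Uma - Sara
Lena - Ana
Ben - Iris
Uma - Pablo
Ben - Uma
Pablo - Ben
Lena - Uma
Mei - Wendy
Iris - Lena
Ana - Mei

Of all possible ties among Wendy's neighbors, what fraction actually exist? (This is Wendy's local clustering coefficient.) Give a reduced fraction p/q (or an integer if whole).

Wendy's neighbors: Mei and Sara (k = 2).
Possible neighbor pairs: C(2,2) = 1. Edges among them: none → e = 0.
Clustering(Wendy) = 0/1.

0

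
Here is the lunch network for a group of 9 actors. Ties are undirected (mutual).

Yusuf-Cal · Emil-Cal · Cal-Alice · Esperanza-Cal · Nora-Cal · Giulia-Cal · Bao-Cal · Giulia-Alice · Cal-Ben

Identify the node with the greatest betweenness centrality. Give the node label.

Cal

Unnormalized betweenness of each node: Alice:0, Bao:0, Ben:0, Cal:27, Emil:0, Esperanza:0, Giulia:0, Nora:0, Yusuf:0.
Cal has the largest value, 27, making it the main broker — the node through which the most shortest paths run.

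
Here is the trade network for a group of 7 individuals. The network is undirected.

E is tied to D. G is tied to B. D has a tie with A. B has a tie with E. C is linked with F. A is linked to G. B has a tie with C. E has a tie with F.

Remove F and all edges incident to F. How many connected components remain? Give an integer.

1

F's neighbors (C and E) remain reachable from one another through other ties, so the rest of the network stays in one piece.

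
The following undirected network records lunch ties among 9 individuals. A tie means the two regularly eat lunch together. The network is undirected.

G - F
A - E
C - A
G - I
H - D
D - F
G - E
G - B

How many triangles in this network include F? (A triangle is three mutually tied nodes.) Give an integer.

0

F's neighbors are D and G, but none of them are tied to each other, so no triangle contains F.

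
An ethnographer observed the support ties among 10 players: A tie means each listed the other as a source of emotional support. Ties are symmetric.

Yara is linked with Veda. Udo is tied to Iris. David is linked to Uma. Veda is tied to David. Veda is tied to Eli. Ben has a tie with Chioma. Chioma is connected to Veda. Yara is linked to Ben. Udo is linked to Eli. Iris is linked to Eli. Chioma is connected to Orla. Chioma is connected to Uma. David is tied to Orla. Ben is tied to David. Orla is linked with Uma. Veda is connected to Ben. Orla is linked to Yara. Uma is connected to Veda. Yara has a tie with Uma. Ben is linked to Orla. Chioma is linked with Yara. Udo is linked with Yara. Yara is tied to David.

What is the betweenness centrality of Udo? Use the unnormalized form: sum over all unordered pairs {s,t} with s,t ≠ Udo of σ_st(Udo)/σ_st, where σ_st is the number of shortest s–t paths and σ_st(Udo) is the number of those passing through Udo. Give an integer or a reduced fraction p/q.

14/3

Pairs whose geodesics pass through Udo — Orla–Iris: 1; Orla–Eli: 1/6; David–Iris: 1/2; Uma–Iris: 1/2; Chioma–Iris: 1/2; Yara–Iris: 1; Yara–Eli: 1/2; Ben–Iris: 1/2.
All other pairs contribute 0.
Summing the contributions gives betweenness(Udo) = 14/3.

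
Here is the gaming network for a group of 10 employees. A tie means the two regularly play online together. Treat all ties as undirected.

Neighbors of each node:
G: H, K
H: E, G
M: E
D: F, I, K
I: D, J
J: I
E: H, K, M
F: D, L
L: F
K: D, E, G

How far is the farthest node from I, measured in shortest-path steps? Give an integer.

4

Distances from I: D:1, E:3, F:2, G:3, H:4, J:1, K:2, L:3, M:4.
The largest is 4 (to H and M), so the eccentricity of I is 4.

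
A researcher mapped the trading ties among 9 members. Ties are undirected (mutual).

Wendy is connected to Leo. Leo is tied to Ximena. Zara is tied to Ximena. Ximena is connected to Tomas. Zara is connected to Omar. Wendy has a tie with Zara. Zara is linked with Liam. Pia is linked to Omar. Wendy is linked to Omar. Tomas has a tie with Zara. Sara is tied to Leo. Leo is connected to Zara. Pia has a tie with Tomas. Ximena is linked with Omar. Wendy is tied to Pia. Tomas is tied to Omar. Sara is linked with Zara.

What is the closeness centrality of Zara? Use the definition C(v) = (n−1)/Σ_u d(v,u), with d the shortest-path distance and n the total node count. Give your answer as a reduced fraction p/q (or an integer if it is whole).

Distances from Zara: Leo:1, Liam:1, Omar:1, Pia:2, Sara:1, Tomas:1, Wendy:1, Ximena:1. Sum = 9.
n = 9, so closeness = 8/9.

8/9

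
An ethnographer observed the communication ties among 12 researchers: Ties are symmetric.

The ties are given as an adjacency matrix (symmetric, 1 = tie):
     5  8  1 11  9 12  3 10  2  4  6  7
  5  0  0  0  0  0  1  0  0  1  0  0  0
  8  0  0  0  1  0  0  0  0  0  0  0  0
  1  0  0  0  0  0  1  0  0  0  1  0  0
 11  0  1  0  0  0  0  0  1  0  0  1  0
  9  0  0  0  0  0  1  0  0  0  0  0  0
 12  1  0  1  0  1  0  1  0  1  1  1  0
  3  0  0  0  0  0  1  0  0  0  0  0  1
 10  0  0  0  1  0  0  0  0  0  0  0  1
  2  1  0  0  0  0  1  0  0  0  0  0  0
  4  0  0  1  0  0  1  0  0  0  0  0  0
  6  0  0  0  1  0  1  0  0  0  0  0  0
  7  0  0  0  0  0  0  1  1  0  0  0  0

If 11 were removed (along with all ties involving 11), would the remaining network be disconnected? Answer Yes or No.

Yes

Removing 11 leaves {1, 2, 3, 4, 5, 6, 7, 9, 10, and 12} with no path to {8}, so the network splits into 2 components. 11 is a cut vertex.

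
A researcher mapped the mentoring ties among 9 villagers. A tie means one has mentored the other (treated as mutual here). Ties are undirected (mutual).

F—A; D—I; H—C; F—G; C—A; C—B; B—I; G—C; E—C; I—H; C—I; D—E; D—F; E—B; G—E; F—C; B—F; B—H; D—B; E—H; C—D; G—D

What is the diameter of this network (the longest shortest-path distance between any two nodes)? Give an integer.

2

Eccentricity of each node (its greatest distance to any other): A:2, B:2, C:1, D:2, E:2, F:2, G:2, H:2, I:2.
The maximum eccentricity is 2, realized for instance by the pair D–A via D – F – A. So the diameter is 2.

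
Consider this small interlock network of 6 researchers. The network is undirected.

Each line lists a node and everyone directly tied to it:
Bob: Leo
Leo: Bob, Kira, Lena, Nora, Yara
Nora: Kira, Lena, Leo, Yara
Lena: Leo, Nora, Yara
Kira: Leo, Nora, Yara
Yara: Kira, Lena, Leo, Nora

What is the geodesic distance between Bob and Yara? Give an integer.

2

One shortest route is Bob – Leo – Yara, which uses 2 edges, and Bob and Yara are not directly tied, so nothing shorter exists. So d(Bob,Yara) = 2.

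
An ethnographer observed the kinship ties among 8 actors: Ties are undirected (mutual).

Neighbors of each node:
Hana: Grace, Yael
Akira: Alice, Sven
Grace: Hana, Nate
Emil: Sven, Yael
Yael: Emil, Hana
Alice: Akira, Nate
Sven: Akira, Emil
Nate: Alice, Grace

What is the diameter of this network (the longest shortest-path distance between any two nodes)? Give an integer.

4

Eccentricity of each node (its greatest distance to any other): Akira:4, Alice:4, Emil:4, Grace:4, Hana:4, Nate:4, Sven:4, Yael:4.
The maximum eccentricity is 4, realized for instance by the pair Alice–Yael via Alice – Nate – Grace – Hana – Yael. So the diameter is 4.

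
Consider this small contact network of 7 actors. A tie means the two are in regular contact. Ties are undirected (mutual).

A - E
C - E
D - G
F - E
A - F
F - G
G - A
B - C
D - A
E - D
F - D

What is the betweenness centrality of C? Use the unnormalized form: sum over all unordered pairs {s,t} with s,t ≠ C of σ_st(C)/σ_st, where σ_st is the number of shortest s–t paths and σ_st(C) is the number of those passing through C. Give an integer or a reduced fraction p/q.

5

Pairs whose geodesics pass through C — E–B: 1; A–B: 1; D–B: 1; G–B: 3/3; F–B: 1.
All other pairs contribute 0.
Summing the contributions gives betweenness(C) = 5.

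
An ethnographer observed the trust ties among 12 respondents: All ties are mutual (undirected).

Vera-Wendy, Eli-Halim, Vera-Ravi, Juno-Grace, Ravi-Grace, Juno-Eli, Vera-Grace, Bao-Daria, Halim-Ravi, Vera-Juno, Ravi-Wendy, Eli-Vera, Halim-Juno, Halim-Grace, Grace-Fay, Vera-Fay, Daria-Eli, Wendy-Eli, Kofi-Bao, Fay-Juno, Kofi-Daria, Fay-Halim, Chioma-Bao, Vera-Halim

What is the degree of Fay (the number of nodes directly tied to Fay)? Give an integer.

Fay is directly tied to Grace, Halim, Juno, and Vera. That is 4 neighbors, so the degree of Fay is 4.

4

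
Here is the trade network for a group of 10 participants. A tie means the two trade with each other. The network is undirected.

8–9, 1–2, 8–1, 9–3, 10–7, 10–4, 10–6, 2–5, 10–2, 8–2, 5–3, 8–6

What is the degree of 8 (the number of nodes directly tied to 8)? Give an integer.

8 is directly tied to 1, 2, 6, and 9. That is 4 neighbors, so the degree of 8 is 4.

4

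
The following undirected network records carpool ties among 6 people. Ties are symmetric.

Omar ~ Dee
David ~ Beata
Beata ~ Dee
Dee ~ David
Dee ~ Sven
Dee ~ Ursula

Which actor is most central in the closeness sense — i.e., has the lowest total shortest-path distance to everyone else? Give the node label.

Dee

Farness (sum of distances to all others) for each node — Beata:8, David:8, Dee:5, Omar:9, Sven:9, Ursula:9.
The smallest farness is 5, for Dee, so Dee has the highest closeness.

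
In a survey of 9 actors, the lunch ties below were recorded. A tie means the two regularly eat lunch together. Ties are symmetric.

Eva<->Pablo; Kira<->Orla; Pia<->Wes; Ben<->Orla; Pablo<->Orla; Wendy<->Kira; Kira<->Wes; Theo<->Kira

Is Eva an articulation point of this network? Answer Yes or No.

Even without Eva, every remaining node can still reach every other (the residual graph is connected), so Eva is not a cut vertex.

No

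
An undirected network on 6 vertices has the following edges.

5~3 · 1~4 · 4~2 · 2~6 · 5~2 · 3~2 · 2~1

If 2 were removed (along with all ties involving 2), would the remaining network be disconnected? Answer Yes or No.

Yes

Removing 2 leaves {1 and 4} with no path to {3 and 5}, so the network splits into 3 components. 2 is a cut vertex.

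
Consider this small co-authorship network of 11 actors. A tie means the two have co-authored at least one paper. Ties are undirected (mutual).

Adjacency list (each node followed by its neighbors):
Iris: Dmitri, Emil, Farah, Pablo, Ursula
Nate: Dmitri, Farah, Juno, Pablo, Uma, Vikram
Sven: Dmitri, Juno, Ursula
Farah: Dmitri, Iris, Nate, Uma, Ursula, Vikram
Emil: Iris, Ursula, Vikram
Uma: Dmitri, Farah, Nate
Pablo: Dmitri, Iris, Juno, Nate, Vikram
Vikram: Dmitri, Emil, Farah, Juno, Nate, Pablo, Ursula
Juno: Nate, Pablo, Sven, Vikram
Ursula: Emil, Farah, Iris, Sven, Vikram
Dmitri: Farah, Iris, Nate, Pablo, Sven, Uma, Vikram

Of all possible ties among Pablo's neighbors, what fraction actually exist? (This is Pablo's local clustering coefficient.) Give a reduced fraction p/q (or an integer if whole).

Pablo's neighbors: Dmitri, Iris, Juno, Nate, and Vikram (k = 5).
Possible neighbor pairs: C(5,2) = 10. Edges among them: Dmitri–Iris, Dmitri–Nate, Dmitri–Vikram, Juno–Nate, Juno–Vikram, Nate–Vikram → e = 6.
Clustering(Pablo) = 6/10 = 3/5.

3/5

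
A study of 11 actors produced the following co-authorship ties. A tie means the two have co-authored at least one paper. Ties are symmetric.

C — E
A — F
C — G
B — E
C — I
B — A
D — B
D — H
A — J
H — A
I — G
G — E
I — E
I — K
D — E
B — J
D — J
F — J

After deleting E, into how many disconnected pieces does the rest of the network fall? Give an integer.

Without E, the remaining ties split the others into: {C, G, I, K}; {A, B, D, F, H, J}.
That's 2 separate components.

2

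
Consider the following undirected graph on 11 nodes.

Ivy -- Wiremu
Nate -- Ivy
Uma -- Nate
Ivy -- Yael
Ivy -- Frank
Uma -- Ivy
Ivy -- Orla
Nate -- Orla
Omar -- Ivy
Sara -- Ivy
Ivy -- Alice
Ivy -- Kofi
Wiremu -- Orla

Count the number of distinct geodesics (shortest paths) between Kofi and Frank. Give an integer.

1

The shortest distance is 2, and the only length-2 path is Kofi–Ivy–Frank. So there is exactly 1 shortest path.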